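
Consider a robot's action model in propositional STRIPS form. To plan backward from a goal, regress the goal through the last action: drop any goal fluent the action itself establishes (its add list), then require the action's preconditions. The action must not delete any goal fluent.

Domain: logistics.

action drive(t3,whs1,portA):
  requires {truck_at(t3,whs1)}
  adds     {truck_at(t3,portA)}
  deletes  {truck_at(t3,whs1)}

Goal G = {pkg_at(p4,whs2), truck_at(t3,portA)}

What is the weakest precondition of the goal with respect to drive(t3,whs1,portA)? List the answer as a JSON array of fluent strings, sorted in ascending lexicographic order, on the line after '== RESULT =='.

Compute (G \ add) ∪ pre:
  G ∩ del = {}  (empty — regression defined)
  G \ add = {pkg_at(p4,whs2), truck_at(t3,portA)} \ {truck_at(t3,portA)} = {pkg_at(p4,whs2)}
  ∪ pre   = {pkg_at(p4,whs2)} ∪ {truck_at(t3,whs1)}
          = {pkg_at(p4,whs2), truck_at(t3,whs1)}

== RESULT ==
["pkg_at(p4,whs2)", "truck_at(t3,whs1)"]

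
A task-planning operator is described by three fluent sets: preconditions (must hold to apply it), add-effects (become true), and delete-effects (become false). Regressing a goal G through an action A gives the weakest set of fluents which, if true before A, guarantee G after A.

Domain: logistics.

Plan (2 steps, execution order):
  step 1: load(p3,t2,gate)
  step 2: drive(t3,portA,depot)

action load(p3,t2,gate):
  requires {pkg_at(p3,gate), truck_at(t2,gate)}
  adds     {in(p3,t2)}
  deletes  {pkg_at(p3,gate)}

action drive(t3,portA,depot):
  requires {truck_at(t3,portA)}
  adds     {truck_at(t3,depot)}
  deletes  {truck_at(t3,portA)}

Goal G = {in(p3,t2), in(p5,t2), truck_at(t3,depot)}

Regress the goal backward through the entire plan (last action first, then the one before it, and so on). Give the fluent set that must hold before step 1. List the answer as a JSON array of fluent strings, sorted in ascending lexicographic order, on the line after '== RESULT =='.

Work backward from the goal:
  through step 2 (drive(t3,portA,depot)): drop {truck_at(t3,depot)}, keep {in(p3,t2), in(p5,t2)}, require {truck_at(t3,portA)}
    → {in(p3,t2), in(p5,t2), truck_at(t3,portA)}
  through step 1 (load(p3,t2,gate)): drop {in(p3,t2)}, keep {in(p5,t2), truck_at(t3,portA)}, require {pkg_at(p3,gate), truck_at(t2,gate)}
    → {in(p5,t2), pkg_at(p3,gate), truck_at(t2,gate), truck_at(t3,portA)}

== RESULT ==
["in(p5,t2)", "pkg_at(p3,gate)", "truck_at(t2,gate)", "truck_at(t3,portA)"]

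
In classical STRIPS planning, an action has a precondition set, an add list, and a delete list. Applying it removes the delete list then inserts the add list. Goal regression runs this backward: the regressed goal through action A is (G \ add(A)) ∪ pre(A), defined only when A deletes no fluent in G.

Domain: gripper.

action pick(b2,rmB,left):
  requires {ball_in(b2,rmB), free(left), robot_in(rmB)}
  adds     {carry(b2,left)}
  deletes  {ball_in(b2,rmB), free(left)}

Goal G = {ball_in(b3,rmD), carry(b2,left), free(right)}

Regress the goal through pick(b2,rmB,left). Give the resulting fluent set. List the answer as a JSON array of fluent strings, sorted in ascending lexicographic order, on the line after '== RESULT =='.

Regress:
  G ∩ del = {}  (empty — regression defined)
  G \ add = {ball_in(b3,rmD), carry(b2,left), free(right)} \ {carry(b2,left)} = {ball_in(b3,rmD), free(right)}
  ∪ pre   = {ball_in(b3,rmD), free(right)} ∪ {ball_in(b2,rmB), free(left), robot_in(rmB)}
          = {ball_in(b2,rmB), ball_in(b3,rmD), free(left), free(right), robot_in(rmB)}

== RESULT ==
["ball_in(b2,rmB)", "ball_in(b3,rmD)", "free(left)", "free(right)", "robot_in(rmB)"]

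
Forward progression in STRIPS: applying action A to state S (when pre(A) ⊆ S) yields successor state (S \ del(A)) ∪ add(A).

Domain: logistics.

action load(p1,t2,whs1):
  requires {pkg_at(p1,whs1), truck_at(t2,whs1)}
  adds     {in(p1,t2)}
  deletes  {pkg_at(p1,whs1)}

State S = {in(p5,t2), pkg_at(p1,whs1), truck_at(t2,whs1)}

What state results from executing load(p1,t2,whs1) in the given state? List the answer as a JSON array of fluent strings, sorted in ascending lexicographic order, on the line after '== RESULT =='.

Compute (S \ del) ∪ add:
  pre ⊆ S: {pkg_at(p1,whs1), truck_at(t2,whs1)} ⊆ S  — applicable
  S \ del = {in(p5,t2), truck_at(t2,whs1)}
  ∪ add   = {in(p1,t2), in(p5,t2), truck_at(t2,whs1)}

== RESULT ==
["in(p1,t2)", "in(p5,t2)", "truck_at(t2,whs1)"]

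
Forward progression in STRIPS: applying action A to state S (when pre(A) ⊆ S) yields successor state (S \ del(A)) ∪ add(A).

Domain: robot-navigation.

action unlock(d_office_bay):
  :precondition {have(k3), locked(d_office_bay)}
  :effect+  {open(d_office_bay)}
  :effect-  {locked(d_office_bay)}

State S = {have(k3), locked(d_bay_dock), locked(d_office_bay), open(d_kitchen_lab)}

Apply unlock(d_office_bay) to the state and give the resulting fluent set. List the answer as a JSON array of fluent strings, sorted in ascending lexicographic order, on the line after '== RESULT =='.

Progress:
  pre ⊆ S: {have(k3), locked(d_office_bay)} ⊆ S  — applicable
  S \ del = {have(k3), locked(d_bay_dock), open(d_kitchen_lab)}
  ∪ add   = {have(k3), locked(d_bay_dock), open(d_kitchen_lab), open(d_office_bay)}

== RESULT ==
["have(k3)", "locked(d_bay_dock)", "open(d_kitchen_lab)", "open(d_office_bay)"]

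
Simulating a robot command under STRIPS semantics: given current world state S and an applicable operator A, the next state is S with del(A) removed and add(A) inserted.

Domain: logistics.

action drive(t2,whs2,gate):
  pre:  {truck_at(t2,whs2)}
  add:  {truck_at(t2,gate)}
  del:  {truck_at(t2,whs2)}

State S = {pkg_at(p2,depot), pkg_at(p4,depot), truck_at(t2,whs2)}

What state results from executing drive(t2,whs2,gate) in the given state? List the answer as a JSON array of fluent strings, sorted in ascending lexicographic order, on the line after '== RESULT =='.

Compute (S \ del) ∪ add:
  pre ⊆ S: {truck_at(t2,whs2)} ⊆ S  — applicable
  S \ del = {pkg_at(p2,depot), pkg_at(p4,depot)}
  ∪ add   = {pkg_at(p2,depot), pkg_at(p4,depot), truck_at(t2,gate)}

== RESULT ==
["pkg_at(p2,depot)", "pkg_at(p4,depot)", "truck_at(t2,gate)"]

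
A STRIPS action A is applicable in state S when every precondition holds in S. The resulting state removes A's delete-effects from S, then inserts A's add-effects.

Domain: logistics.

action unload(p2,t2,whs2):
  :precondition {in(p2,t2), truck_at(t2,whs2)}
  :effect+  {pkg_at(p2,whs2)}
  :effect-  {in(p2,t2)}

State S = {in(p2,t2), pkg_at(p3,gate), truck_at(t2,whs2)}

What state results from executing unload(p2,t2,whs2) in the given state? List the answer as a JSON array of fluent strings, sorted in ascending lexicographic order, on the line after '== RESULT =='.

Progress:
  pre ⊆ S: {in(p2,t2), truck_at(t2,whs2)} ⊆ S  — applicable
  S \ del = {pkg_at(p3,gate), truck_at(t2,whs2)}
  ∪ add   = {pkg_at(p2,whs2), pkg_at(p3,gate), truck_at(t2,whs2)}

== RESULT ==
["pkg_at(p2,whs2)", "pkg_at(p3,gate)", "truck_at(t2,whs2)"]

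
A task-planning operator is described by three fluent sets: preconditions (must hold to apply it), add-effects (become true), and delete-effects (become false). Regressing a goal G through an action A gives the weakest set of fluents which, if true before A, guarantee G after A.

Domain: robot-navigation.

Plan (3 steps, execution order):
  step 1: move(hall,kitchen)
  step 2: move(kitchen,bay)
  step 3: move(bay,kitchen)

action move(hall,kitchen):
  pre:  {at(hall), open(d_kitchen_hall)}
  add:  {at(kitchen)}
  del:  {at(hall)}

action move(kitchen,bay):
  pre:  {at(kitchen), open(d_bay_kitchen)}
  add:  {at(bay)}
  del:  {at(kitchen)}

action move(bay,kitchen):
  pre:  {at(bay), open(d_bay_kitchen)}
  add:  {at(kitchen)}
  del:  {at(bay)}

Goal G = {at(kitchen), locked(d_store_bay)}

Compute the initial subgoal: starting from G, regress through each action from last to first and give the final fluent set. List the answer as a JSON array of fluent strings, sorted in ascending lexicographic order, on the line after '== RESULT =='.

Work backward from the goal:
  through step 3 (move(bay,kitchen)): drop {at(kitchen)}, keep {locked(d_store_bay)}, require {at(bay), open(d_bay_kitchen)}
    → {at(bay), locked(d_store_bay), open(d_bay_kitchen)}
  through step 2 (move(kitchen,bay)): drop {at(bay)}, keep {locked(d_store_bay), open(d_bay_kitchen)}, require {at(kitchen), open(d_bay_kitchen)}
    → {at(kitchen), locked(d_store_bay), open(d_bay_kitchen)}
  through step 1 (move(hall,kitchen)): drop {at(kitchen)}, keep {locked(d_store_bay), open(d_bay_kitchen)}, require {at(hall), open(d_kitchen_hall)}
    → {at(hall), locked(d_store_bay), open(d_bay_kitchen), open(d_kitchen_hall)}

== RESULT ==
["at(hall)", "locked(d_store_bay)", "open(d_bay_kitchen)", "open(d_kitchen_hall)"]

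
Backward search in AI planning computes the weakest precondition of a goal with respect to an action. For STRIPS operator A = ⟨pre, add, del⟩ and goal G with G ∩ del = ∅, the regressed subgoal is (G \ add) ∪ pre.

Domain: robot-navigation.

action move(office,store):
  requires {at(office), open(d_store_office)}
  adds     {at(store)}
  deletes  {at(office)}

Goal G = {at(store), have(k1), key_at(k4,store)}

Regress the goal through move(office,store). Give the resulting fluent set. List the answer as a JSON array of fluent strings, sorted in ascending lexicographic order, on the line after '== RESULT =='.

Regress:
  G ∩ del = {}  (empty — regression defined)
  G \ add = {at(store), have(k1), key_at(k4,store)} \ {at(store)} = {have(k1), key_at(k4,store)}
  ∪ pre   = {have(k1), key_at(k4,store)} ∪ {at(office), open(d_store_office)}
          = {at(office), have(k1), key_at(k4,store), open(d_store_office)}

== RESULT ==
["at(office)", "have(k1)", "key_at(k4,store)", "open(d_store_office)"]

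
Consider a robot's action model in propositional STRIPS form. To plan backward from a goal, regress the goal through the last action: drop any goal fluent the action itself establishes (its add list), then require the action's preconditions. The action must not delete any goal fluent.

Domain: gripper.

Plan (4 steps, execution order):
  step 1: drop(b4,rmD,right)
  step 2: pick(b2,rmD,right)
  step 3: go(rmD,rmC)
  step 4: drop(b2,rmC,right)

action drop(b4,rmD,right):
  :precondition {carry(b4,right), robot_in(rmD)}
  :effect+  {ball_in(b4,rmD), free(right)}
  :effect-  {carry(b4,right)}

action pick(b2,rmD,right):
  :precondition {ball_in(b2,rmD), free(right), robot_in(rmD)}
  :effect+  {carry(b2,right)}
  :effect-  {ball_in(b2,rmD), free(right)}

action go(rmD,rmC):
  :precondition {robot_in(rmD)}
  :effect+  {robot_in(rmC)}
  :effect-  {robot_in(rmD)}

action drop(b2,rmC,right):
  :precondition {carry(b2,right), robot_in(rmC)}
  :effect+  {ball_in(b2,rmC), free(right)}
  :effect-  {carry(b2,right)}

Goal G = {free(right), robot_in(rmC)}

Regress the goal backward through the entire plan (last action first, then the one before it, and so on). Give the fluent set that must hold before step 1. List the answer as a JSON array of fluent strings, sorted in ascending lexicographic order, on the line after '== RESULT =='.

Regress step by step:
  through step 4 (drop(b2,rmC,right)): drop {free(right)}, keep {robot_in(rmC)}, require {carry(b2,right), robot_in(rmC)}
    → {carry(b2,right), robot_in(rmC)}
  through step 3 (go(rmD,rmC)): drop {robot_in(rmC)}, keep {carry(b2,right)}, require {robot_in(rmD)}
    → {carry(b2,right), robot_in(rmD)}
  through step 2 (pick(b2,rmD,right)): drop {carry(b2,right)}, keep {robot_in(rmD)}, require {ball_in(b2,rmD), free(right), robot_in(rmD)}
    → {ball_in(b2,rmD), free(right), robot_in(rmD)}
  through step 1 (drop(b4,rmD,right)): drop {free(right)}, keep {ball_in(b2,rmD), robot_in(rmD)}, require {carry(b4,right), robot_in(rmD)}
    → {ball_in(b2,rmD), carry(b4,right), robot_in(rmD)}

== RESULT ==
["ball_in(b2,rmD)", "carry(b4,right)", "robot_in(rmD)"]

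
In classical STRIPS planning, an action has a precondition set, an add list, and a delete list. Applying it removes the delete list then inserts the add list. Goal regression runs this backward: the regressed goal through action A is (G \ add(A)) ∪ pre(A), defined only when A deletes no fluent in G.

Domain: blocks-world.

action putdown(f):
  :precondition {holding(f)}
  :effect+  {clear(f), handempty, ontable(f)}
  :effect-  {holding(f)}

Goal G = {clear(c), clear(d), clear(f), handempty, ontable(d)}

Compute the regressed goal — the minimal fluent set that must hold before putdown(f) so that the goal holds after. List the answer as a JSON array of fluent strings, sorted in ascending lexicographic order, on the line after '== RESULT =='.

Regress:
  G ∩ del = {}  (empty — regression defined)
  G \ add = {clear(c), clear(d), clear(f), handempty, ontable(d)} \ {clear(f), handempty, ontable(f)} = {clear(c), clear(d), ontable(d)}
  ∪ pre   = {clear(c), clear(d), ontable(d)} ∪ {holding(f)}
          = {clear(c), clear(d), holding(f), ontable(d)}

== RESULT ==
["clear(c)", "clear(d)", "holding(f)", "ontable(d)"]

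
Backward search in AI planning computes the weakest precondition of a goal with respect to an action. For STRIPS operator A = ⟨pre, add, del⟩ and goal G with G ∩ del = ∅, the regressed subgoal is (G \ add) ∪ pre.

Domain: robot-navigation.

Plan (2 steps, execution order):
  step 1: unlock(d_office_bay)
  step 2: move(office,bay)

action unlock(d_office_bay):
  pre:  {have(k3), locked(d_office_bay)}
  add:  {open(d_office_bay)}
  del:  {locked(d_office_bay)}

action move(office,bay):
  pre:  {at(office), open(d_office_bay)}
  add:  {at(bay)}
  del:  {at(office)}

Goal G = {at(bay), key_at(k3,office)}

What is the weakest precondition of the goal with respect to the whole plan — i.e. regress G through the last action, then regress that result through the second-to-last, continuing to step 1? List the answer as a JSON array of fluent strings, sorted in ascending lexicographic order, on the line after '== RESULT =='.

Regress step by step:
  through step 2 (move(office,bay)): drop {at(bay)}, keep {key_at(k3,office)}, require {at(office), open(d_office_bay)}
    → {at(office), key_at(k3,office), open(d_office_bay)}
  through step 1 (unlock(d_office_bay)): drop {open(d_office_bay)}, keep {at(office), key_at(k3,office)}, require {have(k3), locked(d_office_bay)}
    → {at(office), have(k3), key_at(k3,office), locked(d_office_bay)}

== RESULT ==
["at(office)", "have(k3)", "key_at(k3,office)", "locked(d_office_bay)"]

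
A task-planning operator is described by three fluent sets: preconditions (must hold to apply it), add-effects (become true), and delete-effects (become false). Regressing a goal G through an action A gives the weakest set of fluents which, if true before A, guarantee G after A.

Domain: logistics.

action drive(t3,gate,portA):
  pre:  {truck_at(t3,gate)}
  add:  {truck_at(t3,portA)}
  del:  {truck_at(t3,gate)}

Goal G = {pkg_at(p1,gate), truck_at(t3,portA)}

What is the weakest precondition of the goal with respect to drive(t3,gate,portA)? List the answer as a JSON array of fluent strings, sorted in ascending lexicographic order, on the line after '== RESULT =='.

Regress:
  G ∩ del = {}  (empty — regression defined)
  G \ add = {pkg_at(p1,gate), truck_at(t3,portA)} \ {truck_at(t3,portA)} = {pkg_at(p1,gate)}
  ∪ pre   = {pkg_at(p1,gate)} ∪ {truck_at(t3,gate)}
          = {pkg_at(p1,gate), truck_at(t3,gate)}

== RESULT ==
["pkg_at(p1,gate)", "truck_at(t3,gate)"]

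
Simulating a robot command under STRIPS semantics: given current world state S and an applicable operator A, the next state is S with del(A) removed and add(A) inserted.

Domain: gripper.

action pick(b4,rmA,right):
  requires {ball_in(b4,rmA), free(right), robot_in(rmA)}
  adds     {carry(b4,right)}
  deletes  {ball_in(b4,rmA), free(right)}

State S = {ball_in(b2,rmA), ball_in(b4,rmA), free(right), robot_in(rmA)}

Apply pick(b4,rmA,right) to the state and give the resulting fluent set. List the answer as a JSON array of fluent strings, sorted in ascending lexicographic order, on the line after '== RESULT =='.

Progress:
  pre ⊆ S: {ball_in(b4,rmA), free(right), robot_in(rmA)} ⊆ S  — applicable
  S \ del = {ball_in(b2,rmA), robot_in(rmA)}
  ∪ add   = {ball_in(b2,rmA), carry(b4,right), robot_in(rmA)}

== RESULT ==
["ball_in(b2,rmA)", "carry(b4,right)", "robot_in(rmA)"]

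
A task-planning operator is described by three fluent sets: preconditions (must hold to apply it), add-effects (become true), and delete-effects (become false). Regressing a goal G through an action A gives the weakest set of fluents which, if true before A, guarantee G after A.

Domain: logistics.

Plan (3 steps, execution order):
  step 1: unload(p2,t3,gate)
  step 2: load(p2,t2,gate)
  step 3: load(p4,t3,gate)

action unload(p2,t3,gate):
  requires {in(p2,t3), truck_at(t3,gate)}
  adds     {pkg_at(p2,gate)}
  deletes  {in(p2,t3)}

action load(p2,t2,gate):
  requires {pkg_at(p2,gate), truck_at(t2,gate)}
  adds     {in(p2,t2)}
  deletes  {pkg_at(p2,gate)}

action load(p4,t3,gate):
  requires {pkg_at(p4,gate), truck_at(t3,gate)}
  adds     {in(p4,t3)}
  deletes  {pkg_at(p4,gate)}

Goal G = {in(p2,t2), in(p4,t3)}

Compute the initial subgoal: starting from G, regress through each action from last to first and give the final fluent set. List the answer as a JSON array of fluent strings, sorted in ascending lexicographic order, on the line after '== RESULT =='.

Work backward from the goal:
  through step 3 (load(p4,t3,gate)): drop {in(p4,t3)}, keep {in(p2,t2)}, require {pkg_at(p4,gate), truck_at(t3,gate)}
    → {in(p2,t2), pkg_at(p4,gate), truck_at(t3,gate)}
  through step 2 (load(p2,t2,gate)): drop {in(p2,t2)}, keep {pkg_at(p4,gate), truck_at(t3,gate)}, require {pkg_at(p2,gate), truck_at(t2,gate)}
    → {pkg_at(p2,gate), pkg_at(p4,gate), truck_at(t2,gate), truck_at(t3,gate)}
  through step 1 (unload(p2,t3,gate)): drop {pkg_at(p2,gate)}, keep {pkg_at(p4,gate), truck_at(t2,gate), truck_at(t3,gate)}, require {in(p2,t3), truck_at(t3,gate)}
    → {in(p2,t3), pkg_at(p4,gate), truck_at(t2,gate), truck_at(t3,gate)}

== RESULT ==
["in(p2,t3)", "pkg_at(p4,gate)", "truck_at(t2,gate)", "truck_at(t3,gate)"]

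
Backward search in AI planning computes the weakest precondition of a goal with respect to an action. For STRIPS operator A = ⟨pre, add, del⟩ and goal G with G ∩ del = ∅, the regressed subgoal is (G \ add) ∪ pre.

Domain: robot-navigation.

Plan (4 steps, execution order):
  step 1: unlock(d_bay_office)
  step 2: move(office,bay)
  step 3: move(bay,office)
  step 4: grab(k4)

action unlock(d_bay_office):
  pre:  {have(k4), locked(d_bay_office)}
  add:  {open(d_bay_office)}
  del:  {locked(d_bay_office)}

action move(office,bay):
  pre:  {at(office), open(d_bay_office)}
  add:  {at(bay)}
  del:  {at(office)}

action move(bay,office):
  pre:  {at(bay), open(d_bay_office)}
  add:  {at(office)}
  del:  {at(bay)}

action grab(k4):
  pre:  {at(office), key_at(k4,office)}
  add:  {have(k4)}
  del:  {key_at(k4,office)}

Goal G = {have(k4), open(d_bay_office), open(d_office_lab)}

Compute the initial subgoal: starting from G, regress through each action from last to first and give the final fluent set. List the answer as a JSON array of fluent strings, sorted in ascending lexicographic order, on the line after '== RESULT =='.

Work backward from the goal:
  through step 4 (grab(k4)): drop {have(k4)}, keep {open(d_bay_office), open(d_office_lab)}, require {at(office), key_at(k4,office)}
    → {at(office), key_at(k4,office), open(d_bay_office), open(d_office_lab)}
  through step 3 (move(bay,office)): drop {at(office)}, keep {key_at(k4,office), open(d_bay_office), open(d_office_lab)}, require {at(bay), open(d_bay_office)}
    → {at(bay), key_at(k4,office), open(d_bay_office), open(d_office_lab)}
  through step 2 (move(office,bay)): drop {at(bay)}, keep {key_at(k4,office), open(d_bay_office), open(d_office_lab)}, require {at(office), open(d_bay_office)}
    → {at(office), key_at(k4,office), open(d_bay_office), open(d_office_lab)}
  through step 1 (unlock(d_bay_office)): drop {open(d_bay_office)}, keep {at(office), key_at(k4,office), open(d_office_lab)}, require {have(k4), locked(d_bay_office)}
    → {at(office), have(k4), key_at(k4,office), locked(d_bay_office), open(d_office_lab)}

== RESULT ==
["at(office)", "have(k4)", "key_at(k4,office)", "locked(d_bay_office)", "open(d_office_lab)"]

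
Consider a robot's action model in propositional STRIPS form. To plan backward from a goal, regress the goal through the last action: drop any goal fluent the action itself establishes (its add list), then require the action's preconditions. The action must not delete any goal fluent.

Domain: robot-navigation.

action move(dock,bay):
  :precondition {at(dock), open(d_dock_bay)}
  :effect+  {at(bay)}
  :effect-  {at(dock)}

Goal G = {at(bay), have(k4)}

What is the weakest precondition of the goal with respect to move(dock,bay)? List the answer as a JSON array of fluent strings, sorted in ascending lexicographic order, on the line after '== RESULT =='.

Compute (G \ add) ∪ pre:
  G ∩ del = {}  (empty — regression defined)
  G \ add = {at(bay), have(k4)} \ {at(bay)} = {have(k4)}
  ∪ pre   = {have(k4)} ∪ {at(dock), open(d_dock_bay)}
          = {at(dock), have(k4), open(d_dock_bay)}

== RESULT ==
["at(dock)", "have(k4)", "open(d_dock_bay)"]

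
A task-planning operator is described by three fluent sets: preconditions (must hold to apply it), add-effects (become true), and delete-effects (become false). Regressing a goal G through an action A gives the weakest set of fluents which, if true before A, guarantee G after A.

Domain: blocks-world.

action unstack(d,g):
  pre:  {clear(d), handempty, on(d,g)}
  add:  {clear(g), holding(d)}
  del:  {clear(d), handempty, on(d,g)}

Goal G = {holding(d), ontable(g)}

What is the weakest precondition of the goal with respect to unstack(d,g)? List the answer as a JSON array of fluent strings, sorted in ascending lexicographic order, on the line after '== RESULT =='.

Regress:
  G ∩ del = {}  (empty — regression defined)
  G \ add = {holding(d), ontable(g)} \ {clear(g), holding(d)} = {ontable(g)}
  ∪ pre   = {ontable(g)} ∪ {clear(d), handempty, on(d,g)}
          = {clear(d), handempty, on(d,g), ontable(g)}

== RESULT ==
["clear(d)", "handempty", "on(d,g)", "ontable(g)"]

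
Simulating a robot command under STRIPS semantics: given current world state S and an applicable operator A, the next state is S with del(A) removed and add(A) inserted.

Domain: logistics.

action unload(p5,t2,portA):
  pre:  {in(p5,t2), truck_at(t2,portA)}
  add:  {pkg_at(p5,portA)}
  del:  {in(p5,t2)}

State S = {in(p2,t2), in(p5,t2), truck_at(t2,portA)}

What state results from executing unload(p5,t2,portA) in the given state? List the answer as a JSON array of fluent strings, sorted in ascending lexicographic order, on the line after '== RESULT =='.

Compute (S \ del) ∪ add:
  pre ⊆ S: {in(p5,t2), truck_at(t2,portA)} ⊆ S  — applicable
  S \ del = {in(p2,t2), truck_at(t2,portA)}
  ∪ add   = {in(p2,t2), pkg_at(p5,portA), truck_at(t2,portA)}

== RESULT ==
["in(p2,t2)", "pkg_at(p5,portA)", "truck_at(t2,portA)"]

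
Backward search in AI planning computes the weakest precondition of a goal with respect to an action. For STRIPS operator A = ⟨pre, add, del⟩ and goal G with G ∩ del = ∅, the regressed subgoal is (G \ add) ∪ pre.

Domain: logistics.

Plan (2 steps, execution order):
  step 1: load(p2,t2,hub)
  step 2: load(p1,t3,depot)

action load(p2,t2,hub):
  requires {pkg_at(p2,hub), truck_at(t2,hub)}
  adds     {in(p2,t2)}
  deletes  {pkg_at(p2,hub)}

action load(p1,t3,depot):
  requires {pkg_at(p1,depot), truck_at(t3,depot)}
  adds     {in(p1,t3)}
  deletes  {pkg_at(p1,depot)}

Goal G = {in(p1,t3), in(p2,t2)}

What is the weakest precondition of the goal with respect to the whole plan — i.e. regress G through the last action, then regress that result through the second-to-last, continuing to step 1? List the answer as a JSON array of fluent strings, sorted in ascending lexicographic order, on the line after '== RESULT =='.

Regress step by step:
  through step 2 (load(p1,t3,depot)): drop {in(p1,t3)}, keep {in(p2,t2)}, require {pkg_at(p1,depot), truck_at(t3,depot)}
    → {in(p2,t2), pkg_at(p1,depot), truck_at(t3,depot)}
  through step 1 (load(p2,t2,hub)): drop {in(p2,t2)}, keep {pkg_at(p1,depot), truck_at(t3,depot)}, require {pkg_at(p2,hub), truck_at(t2,hub)}
    → {pkg_at(p1,depot), pkg_at(p2,hub), truck_at(t2,hub), truck_at(t3,depot)}

== RESULT ==
["pkg_at(p1,depot)", "pkg_at(p2,hub)", "truck_at(t2,hub)", "truck_at(t3,depot)"]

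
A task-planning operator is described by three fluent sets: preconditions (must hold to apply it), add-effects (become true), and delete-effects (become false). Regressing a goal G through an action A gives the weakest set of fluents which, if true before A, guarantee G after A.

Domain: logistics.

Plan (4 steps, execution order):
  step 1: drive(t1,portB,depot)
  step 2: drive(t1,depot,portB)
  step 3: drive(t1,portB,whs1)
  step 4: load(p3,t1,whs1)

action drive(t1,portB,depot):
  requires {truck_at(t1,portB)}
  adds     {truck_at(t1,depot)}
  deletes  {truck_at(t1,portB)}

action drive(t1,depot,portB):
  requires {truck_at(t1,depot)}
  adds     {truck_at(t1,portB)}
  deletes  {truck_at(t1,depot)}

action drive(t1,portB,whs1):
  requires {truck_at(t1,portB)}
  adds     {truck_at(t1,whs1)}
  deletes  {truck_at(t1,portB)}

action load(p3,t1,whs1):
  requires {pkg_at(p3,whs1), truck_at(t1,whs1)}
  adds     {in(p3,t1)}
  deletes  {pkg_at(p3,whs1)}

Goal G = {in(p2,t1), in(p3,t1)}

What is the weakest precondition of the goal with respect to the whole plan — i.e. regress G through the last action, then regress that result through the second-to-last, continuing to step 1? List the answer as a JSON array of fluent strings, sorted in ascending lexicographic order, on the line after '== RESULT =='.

Work backward from the goal:
  through step 4 (load(p3,t1,whs1)): drop {in(p3,t1)}, keep {in(p2,t1)}, require {pkg_at(p3,whs1), truck_at(t1,whs1)}
    → {in(p2,t1), pkg_at(p3,whs1), truck_at(t1,whs1)}
  through step 3 (drive(t1,portB,whs1)): drop {truck_at(t1,whs1)}, keep {in(p2,t1), pkg_at(p3,whs1)}, require {truck_at(t1,portB)}
    → {in(p2,t1), pkg_at(p3,whs1), truck_at(t1,portB)}
  through step 2 (drive(t1,depot,portB)): drop {truck_at(t1,portB)}, keep {in(p2,t1), pkg_at(p3,whs1)}, require {truck_at(t1,depot)}
    → {in(p2,t1), pkg_at(p3,whs1), truck_at(t1,depot)}
  through step 1 (drive(t1,portB,depot)): drop {truck_at(t1,depot)}, keep {in(p2,t1), pkg_at(p3,whs1)}, require {truck_at(t1,portB)}
    → {in(p2,t1), pkg_at(p3,whs1), truck_at(t1,portB)}

== RESULT ==
["in(p2,t1)", "pkg_at(p3,whs1)", "truck_at(t1,portB)"]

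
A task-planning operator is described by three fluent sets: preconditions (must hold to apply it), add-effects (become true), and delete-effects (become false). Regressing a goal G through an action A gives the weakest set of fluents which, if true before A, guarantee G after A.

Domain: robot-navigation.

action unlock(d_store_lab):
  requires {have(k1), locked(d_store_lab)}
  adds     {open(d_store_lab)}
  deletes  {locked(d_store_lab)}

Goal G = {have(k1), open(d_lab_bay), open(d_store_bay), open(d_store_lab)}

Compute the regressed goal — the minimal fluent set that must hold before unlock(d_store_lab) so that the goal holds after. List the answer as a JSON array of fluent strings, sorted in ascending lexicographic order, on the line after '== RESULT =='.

Regress:
  G ∩ del = {}  (empty — regression defined)
  G \ add = {have(k1), open(d_lab_bay), open(d_store_bay), open(d_store_lab)} \ {open(d_store_lab)} = {have(k1), open(d_lab_bay), open(d_store_bay)}
  ∪ pre   = {have(k1), open(d_lab_bay), open(d_store_bay)} ∪ {have(k1), locked(d_store_lab)}
          = {have(k1), locked(d_store_lab), open(d_lab_bay), open(d_store_bay)}

== RESULT ==
["have(k1)", "locked(d_store_lab)", "open(d_lab_bay)", "open(d_store_bay)"]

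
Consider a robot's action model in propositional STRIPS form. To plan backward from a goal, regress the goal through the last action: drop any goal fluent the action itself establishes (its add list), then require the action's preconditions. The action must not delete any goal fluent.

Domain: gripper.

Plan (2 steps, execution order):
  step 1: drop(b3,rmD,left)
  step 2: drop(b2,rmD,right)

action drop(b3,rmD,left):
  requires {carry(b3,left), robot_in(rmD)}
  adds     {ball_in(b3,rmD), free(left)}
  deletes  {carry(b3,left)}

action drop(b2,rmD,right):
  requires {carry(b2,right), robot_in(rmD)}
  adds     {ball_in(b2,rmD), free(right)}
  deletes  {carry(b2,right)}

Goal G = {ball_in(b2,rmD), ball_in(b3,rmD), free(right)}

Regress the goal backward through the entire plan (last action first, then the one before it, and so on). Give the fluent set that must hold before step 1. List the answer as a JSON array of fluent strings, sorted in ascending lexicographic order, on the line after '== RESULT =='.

Regress step by step:
  through step 2 (drop(b2,rmD,right)): drop {ball_in(b2,rmD), free(right)}, keep {ball_in(b3,rmD)}, require {carry(b2,right), robot_in(rmD)}
    → {ball_in(b3,rmD), carry(b2,right), robot_in(rmD)}
  through step 1 (drop(b3,rmD,left)): drop {ball_in(b3,rmD)}, keep {carry(b2,right), robot_in(rmD)}, require {carry(b3,left), robot_in(rmD)}
    → {carry(b2,right), carry(b3,left), robot_in(rmD)}

== RESULT ==
["carry(b2,right)", "carry(b3,left)", "robot_in(rmD)"]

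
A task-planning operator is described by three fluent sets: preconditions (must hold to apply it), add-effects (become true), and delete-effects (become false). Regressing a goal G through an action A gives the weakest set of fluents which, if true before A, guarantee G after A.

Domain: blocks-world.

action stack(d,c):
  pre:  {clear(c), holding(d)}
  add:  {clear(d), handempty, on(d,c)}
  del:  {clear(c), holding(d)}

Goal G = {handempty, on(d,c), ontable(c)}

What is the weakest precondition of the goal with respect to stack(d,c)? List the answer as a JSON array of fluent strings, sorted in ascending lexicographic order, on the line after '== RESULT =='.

Regress:
  G ∩ del = {}  (empty — regression defined)
  G \ add = {handempty, on(d,c), ontable(c)} \ {clear(d), handempty, on(d,c)} = {ontable(c)}
  ∪ pre   = {ontable(c)} ∪ {clear(c), holding(d)}
          = {clear(c), holding(d), ontable(c)}

== RESULT ==
["clear(c)", "holding(d)", "ontable(c)"]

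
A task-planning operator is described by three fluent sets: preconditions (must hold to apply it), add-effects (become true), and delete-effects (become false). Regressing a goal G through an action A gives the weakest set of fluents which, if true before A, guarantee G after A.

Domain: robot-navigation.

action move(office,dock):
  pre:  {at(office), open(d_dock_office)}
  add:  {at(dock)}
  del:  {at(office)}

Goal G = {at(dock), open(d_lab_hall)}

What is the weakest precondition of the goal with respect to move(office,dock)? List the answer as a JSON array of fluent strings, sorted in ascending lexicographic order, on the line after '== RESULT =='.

Regress:
  G ∩ del = {}  (empty — regression defined)
  G \ add = {at(dock), open(d_lab_hall)} \ {at(dock)} = {open(d_lab_hall)}
  ∪ pre   = {open(d_lab_hall)} ∪ {at(office), open(d_dock_office)}
          = {at(office), open(d_dock_office), open(d_lab_hall)}

== RESULT ==
["at(office)", "open(d_dock_office)", "open(d_lab_hall)"]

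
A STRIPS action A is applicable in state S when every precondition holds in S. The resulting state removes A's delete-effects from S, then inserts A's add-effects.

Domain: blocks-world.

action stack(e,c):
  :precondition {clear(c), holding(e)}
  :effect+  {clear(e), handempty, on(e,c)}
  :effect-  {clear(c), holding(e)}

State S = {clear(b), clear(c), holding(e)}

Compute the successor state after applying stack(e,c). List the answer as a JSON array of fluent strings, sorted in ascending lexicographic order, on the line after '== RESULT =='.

Progress:
  pre ⊆ S: {clear(c), holding(e)} ⊆ S  — applicable
  S \ del = {clear(b)}
  ∪ add   = {clear(b), clear(e), handempty, on(e,c)}

== RESULT ==
["clear(b)", "clear(e)", "handempty", "on(e,c)"]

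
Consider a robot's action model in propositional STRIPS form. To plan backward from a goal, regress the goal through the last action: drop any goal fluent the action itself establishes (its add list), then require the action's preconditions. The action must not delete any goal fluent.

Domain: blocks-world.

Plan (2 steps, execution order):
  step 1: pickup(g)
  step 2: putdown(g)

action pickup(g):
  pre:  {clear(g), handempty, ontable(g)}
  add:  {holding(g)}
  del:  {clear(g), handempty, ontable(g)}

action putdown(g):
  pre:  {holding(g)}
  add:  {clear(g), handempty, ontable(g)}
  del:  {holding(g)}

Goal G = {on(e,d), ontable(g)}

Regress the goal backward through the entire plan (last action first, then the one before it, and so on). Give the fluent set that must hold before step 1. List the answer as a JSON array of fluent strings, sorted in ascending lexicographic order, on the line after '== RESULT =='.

Work backward from the goal:
  through step 2 (putdown(g)): drop {ontable(g)}, keep {on(e,d)}, require {holding(g)}
    → {holding(g), on(e,d)}
  through step 1 (pickup(g)): drop {holding(g)}, keep {on(e,d)}, require {clear(g), handempty, ontable(g)}
    → {clear(g), handempty, on(e,d), ontable(g)}

== RESULT ==
["clear(g)", "handempty", "on(e,d)", "ontable(g)"]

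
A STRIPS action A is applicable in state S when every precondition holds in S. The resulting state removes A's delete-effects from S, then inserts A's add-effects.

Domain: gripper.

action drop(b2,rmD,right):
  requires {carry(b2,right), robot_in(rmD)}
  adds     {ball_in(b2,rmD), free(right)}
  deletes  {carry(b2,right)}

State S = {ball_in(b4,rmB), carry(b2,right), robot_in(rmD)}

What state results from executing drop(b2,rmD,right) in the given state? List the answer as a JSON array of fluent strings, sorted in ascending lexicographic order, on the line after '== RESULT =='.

Progress:
  pre ⊆ S: {carry(b2,right), robot_in(rmD)} ⊆ S  — applicable
  S \ del = {ball_in(b4,rmB), robot_in(rmD)}
  ∪ add   = {ball_in(b2,rmD), ball_in(b4,rmB), free(right), robot_in(rmD)}

== RESULT ==
["ball_in(b2,rmD)", "ball_in(b4,rmB)", "free(right)", "robot_in(rmD)"]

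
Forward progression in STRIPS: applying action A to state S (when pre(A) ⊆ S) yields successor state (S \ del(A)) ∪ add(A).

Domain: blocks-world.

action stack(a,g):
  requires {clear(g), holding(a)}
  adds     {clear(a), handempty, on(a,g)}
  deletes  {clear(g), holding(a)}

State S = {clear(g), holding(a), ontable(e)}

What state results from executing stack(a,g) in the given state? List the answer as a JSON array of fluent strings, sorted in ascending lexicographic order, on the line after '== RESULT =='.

Progress:
  pre ⊆ S: {clear(g), holding(a)} ⊆ S  — applicable
  S \ del = {ontable(e)}
  ∪ add   = {clear(a), handempty, on(a,g), ontable(e)}

== RESULT ==
["clear(a)", "handempty", "on(a,g)", "ontable(e)"]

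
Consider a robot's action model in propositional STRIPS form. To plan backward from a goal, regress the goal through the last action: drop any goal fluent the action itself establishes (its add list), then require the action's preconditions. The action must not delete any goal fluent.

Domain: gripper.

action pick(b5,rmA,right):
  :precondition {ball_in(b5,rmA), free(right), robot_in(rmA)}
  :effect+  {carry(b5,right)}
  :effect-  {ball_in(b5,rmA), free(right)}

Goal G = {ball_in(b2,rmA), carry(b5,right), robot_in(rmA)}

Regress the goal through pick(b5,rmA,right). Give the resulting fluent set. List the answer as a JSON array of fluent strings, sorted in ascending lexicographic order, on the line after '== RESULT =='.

Compute (G \ add) ∪ pre:
  G ∩ del = {}  (empty — regression defined)
  G \ add = {ball_in(b2,rmA), carry(b5,right), robot_in(rmA)} \ {carry(b5,right)} = {ball_in(b2,rmA), robot_in(rmA)}
  ∪ pre   = {ball_in(b2,rmA), robot_in(rmA)} ∪ {ball_in(b5,rmA), free(right), robot_in(rmA)}
          = {ball_in(b2,rmA), ball_in(b5,rmA), free(right), robot_in(rmA)}

== RESULT ==
["ball_in(b2,rmA)", "ball_in(b5,rmA)", "free(right)", "robot_in(rmA)"]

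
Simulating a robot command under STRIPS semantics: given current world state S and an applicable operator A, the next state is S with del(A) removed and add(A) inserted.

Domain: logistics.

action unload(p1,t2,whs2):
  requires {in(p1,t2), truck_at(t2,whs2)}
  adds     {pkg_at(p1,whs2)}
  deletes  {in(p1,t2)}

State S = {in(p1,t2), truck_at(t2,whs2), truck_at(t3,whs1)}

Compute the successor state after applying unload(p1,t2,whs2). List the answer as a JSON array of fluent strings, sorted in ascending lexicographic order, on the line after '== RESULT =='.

Compute (S \ del) ∪ add:
  pre ⊆ S: {in(p1,t2), truck_at(t2,whs2)} ⊆ S  — applicable
  S \ del = {truck_at(t2,whs2), truck_at(t3,whs1)}
  ∪ add   = {pkg_at(p1,whs2), truck_at(t2,whs2), truck_at(t3,whs1)}

== RESULT ==
["pkg_at(p1,whs2)", "truck_at(t2,whs2)", "truck_at(t3,whs1)"]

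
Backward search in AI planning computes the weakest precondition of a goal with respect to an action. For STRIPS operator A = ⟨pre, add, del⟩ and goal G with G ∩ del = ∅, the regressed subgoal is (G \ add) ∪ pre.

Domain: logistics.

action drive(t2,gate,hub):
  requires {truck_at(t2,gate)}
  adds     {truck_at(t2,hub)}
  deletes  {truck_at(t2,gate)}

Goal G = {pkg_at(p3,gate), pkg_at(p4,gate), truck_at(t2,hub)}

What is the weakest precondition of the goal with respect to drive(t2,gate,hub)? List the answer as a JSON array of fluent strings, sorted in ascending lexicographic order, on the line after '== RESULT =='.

Regress:
  G ∩ del = {}  (empty — regression defined)
  G \ add = {pkg_at(p3,gate), pkg_at(p4,gate), truck_at(t2,hub)} \ {truck_at(t2,hub)} = {pkg_at(p3,gate), pkg_at(p4,gate)}
  ∪ pre   = {pkg_at(p3,gate), pkg_at(p4,gate)} ∪ {truck_at(t2,gate)}
          = {pkg_at(p3,gate), pkg_at(p4,gate), truck_at(t2,gate)}

== RESULT ==
["pkg_at(p3,gate)", "pkg_at(p4,gate)", "truck_at(t2,gate)"]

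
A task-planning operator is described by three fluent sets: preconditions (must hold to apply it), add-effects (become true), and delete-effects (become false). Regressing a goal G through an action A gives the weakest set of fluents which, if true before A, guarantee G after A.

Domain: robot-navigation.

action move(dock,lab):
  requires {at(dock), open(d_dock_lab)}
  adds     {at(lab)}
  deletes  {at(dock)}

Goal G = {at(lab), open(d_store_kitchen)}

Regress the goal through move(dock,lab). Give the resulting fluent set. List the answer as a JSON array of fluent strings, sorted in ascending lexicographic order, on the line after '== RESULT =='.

Regress:
  G ∩ del = {}  (empty — regression defined)
  G \ add = {at(lab), open(d_store_kitchen)} \ {at(lab)} = {open(d_store_kitchen)}
  ∪ pre   = {open(d_store_kitchen)} ∪ {at(dock), open(d_dock_lab)}
          = {at(dock), open(d_dock_lab), open(d_store_kitchen)}

== RESULT ==
["at(dock)", "open(d_dock_lab)", "open(d_store_kitchen)"]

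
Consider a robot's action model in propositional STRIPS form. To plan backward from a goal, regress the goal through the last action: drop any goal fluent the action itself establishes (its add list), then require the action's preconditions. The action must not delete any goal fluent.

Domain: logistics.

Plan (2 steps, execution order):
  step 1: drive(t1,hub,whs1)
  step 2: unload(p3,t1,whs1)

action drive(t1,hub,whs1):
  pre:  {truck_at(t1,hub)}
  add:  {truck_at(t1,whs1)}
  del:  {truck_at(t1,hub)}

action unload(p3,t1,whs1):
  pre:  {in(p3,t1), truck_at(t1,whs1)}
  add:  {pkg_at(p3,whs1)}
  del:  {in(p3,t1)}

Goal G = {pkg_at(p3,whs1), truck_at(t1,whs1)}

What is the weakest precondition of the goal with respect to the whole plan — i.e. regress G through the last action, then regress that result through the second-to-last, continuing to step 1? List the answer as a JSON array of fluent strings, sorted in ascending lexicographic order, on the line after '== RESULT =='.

Work backward from the goal:
  through step 2 (unload(p3,t1,whs1)): drop {pkg_at(p3,whs1)}, keep {truck_at(t1,whs1)}, require {in(p3,t1), truck_at(t1,whs1)}
    → {in(p3,t1), truck_at(t1,whs1)}
  through step 1 (drive(t1,hub,whs1)): drop {truck_at(t1,whs1)}, keep {in(p3,t1)}, require {truck_at(t1,hub)}
    → {in(p3,t1), truck_at(t1,hub)}

== RESULT ==
["in(p3,t1)", "truck_at(t1,hub)"]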